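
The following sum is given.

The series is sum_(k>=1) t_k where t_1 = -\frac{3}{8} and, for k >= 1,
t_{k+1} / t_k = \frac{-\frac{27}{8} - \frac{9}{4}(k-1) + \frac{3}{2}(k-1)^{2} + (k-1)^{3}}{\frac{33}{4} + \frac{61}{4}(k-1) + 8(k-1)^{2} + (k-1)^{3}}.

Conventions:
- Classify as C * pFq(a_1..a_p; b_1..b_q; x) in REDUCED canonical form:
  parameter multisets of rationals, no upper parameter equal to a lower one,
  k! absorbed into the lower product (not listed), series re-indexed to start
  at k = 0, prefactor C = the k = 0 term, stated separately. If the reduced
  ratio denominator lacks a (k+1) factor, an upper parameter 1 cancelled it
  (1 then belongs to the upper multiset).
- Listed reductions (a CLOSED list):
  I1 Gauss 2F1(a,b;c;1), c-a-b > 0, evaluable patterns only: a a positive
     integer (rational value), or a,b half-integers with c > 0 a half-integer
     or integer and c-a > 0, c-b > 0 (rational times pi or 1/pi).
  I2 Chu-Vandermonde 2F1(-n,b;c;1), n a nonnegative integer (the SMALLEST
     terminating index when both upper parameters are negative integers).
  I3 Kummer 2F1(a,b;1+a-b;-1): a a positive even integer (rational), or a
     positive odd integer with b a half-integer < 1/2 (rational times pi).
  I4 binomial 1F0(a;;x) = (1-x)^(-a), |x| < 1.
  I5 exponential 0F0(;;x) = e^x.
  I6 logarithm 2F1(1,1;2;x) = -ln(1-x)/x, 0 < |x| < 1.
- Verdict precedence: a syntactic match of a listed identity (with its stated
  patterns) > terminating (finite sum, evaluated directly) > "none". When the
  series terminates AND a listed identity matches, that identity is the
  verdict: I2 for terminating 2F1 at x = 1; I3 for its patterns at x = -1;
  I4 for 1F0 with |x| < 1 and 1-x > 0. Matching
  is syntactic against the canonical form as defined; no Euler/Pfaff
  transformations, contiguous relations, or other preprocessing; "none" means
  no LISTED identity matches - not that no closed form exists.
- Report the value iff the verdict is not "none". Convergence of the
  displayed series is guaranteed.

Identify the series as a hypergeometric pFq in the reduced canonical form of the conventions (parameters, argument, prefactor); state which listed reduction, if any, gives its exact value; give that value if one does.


x = 1 here; the reduced form reads 2F1, upper {-\frac{3}{2}, \frac{3}{2}}, lower {\frac{11}{2}}, C = -\frac{3}{8}. Verdict at x = 1: the half-integer Gauss pattern (I1) matches (x = 1; upper {-\frac{3}{2}, \frac{3}{2}} half-integers, c = \frac{11}{2} in the evaluable pattern). Exact value: \left(-\frac{19845}{262144}\right) \cdot \pi.

Structural cue: t_0 being -\frac{3}{8}, cancel k + 3/2 from the displayed ratio first; then C = -3/8.
Term ratio: r(k) = 1 * (k-\frac{3}{2}) (k+\frac{3}{2}) / [(k+\frac{11}{2}) (k+1)] - rational in k, leading ratio 1; with t_0 = -\frac{3}{8}, classification follows.


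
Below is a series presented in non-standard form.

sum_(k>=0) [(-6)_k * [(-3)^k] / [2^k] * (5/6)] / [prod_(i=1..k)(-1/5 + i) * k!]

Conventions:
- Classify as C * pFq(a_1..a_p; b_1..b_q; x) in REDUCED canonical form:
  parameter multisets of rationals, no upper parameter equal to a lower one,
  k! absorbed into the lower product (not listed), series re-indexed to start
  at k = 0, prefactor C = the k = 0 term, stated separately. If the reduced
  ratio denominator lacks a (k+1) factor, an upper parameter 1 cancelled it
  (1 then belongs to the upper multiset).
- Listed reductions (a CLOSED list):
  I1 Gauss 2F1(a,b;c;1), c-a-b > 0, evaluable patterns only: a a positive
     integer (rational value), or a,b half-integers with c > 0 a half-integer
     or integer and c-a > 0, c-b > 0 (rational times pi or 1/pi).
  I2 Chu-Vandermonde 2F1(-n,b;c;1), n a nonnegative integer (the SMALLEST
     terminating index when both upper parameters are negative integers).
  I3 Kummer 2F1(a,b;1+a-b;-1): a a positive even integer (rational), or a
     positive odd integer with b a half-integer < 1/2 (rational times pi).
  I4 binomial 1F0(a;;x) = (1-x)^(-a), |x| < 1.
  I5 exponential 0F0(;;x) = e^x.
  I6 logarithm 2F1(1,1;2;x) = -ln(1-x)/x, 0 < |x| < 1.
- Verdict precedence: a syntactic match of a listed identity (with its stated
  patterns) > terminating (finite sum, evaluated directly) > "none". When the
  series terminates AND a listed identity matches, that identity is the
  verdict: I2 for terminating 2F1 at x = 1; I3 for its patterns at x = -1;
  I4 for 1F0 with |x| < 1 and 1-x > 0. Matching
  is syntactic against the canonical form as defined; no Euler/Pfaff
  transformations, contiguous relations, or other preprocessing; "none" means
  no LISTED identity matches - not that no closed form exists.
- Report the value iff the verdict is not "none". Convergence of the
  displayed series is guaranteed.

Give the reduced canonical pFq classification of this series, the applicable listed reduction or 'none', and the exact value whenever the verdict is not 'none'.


Key observation: with t_0 = 5/6, the lower running product (prefactor 5/6) is a rising factorial.
Ratio: r(k) = (-3/2) * (k-6) / [(k+4/5) (k+1)] - rational in k. x = (-3/2); t_0 = 5/6; negate the roots.

With C = 5/6: the canonical form is 1F1(-6; 4/5; -3/2). Verdict: terminating - the sum ends at index 6 because -6 is a negative integer; exact evaluation follows. Value: 4583951035/94789632.


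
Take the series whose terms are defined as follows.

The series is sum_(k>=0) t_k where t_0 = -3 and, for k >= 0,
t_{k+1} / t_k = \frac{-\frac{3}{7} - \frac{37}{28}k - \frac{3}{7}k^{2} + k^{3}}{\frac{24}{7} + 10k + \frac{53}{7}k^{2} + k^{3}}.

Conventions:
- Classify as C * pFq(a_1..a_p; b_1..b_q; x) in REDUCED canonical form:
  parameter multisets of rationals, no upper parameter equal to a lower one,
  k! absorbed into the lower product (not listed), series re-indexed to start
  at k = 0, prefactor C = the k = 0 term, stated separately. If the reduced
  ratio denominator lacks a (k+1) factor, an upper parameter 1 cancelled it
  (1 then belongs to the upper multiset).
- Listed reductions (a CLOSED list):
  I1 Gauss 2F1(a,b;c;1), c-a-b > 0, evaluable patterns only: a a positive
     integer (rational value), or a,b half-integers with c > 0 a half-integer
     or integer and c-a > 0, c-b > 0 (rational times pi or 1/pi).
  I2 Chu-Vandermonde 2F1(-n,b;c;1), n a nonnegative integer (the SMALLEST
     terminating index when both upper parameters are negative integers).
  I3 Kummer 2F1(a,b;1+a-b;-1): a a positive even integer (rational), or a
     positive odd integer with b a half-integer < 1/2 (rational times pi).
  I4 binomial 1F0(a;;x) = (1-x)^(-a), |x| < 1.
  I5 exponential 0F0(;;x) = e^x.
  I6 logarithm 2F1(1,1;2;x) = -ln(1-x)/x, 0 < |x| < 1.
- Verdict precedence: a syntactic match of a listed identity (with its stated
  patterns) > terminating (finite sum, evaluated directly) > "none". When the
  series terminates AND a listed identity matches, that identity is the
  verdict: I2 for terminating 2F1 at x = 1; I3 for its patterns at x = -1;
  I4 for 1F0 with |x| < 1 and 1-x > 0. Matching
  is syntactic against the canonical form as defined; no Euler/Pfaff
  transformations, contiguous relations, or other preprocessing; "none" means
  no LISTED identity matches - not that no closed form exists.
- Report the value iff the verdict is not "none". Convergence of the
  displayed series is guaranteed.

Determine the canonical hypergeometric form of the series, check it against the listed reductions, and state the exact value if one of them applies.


Prefactor -3, argument 1: 2F1 with upper {-\frac{3}{2}, \frac{1}{2}} over lower {6}. Verdict: this is Gauss's theorem I1 (half-integer case) (x = 1; upper {-\frac{3}{2}, \frac{1}{2}} half-integers, c = 6 in the evaluable pattern). Hence: \left(-\frac{524288}{63063}\right) / \pi.

Key step: with t_0 = -3, the parameter 4/7 appears in both the upper and lower lists and cancels.
Step ratio: r(k) = 1 * (k-\frac{3}{2}) (k+\frac{1}{2}) / [(k+6) (k+1)] - rational in k. x = 1; t_0 = -3; negate the roots.


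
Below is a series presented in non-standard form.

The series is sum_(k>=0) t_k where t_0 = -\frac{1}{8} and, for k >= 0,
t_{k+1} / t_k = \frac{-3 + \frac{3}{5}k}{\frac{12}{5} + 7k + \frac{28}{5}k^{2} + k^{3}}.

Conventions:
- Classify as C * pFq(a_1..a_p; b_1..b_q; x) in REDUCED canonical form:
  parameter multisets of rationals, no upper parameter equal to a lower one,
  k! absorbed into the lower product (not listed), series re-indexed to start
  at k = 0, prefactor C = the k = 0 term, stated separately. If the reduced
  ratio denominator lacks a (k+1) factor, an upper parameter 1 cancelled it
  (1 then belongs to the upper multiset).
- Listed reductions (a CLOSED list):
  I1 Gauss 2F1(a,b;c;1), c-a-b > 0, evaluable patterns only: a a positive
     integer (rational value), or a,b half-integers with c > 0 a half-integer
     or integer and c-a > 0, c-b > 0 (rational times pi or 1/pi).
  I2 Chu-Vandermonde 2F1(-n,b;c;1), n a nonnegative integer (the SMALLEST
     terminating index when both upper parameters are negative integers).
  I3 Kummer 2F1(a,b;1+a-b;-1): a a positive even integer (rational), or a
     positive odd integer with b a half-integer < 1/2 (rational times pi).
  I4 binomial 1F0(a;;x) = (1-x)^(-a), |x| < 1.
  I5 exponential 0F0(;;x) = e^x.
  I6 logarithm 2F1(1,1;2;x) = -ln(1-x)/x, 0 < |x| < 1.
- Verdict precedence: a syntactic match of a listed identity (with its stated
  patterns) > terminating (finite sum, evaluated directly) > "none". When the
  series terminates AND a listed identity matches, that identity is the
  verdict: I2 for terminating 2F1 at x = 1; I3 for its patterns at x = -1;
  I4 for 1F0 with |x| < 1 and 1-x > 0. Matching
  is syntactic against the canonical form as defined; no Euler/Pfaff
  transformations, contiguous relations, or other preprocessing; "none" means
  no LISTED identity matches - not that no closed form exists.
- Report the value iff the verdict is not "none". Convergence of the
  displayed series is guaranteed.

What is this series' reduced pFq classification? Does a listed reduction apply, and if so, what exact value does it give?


This is -\frac{1}{8} * 1F2(-5; \frac{3}{5}, 4; \frac{3}{5}) in reduced canonical form. Verdict: terminating. With -5 upstairs the series is a 6-term polynomial sum; evaluated term by term. Its exact value is \frac{106589}{12247040}.

Key step: from the first term -\frac{1}{8}: factor the ratio over Q (C = -1/8): negated roots = parameters.
Consecutive-term ratio: r(k) = \frac{3}{5} * (k-5) / [(k+\frac{3}{5}) (k+4) (k+1)] - rational in k, leading ratio \frac{3}{5}; with t_0 = -\frac{1}{8}, classification follows.


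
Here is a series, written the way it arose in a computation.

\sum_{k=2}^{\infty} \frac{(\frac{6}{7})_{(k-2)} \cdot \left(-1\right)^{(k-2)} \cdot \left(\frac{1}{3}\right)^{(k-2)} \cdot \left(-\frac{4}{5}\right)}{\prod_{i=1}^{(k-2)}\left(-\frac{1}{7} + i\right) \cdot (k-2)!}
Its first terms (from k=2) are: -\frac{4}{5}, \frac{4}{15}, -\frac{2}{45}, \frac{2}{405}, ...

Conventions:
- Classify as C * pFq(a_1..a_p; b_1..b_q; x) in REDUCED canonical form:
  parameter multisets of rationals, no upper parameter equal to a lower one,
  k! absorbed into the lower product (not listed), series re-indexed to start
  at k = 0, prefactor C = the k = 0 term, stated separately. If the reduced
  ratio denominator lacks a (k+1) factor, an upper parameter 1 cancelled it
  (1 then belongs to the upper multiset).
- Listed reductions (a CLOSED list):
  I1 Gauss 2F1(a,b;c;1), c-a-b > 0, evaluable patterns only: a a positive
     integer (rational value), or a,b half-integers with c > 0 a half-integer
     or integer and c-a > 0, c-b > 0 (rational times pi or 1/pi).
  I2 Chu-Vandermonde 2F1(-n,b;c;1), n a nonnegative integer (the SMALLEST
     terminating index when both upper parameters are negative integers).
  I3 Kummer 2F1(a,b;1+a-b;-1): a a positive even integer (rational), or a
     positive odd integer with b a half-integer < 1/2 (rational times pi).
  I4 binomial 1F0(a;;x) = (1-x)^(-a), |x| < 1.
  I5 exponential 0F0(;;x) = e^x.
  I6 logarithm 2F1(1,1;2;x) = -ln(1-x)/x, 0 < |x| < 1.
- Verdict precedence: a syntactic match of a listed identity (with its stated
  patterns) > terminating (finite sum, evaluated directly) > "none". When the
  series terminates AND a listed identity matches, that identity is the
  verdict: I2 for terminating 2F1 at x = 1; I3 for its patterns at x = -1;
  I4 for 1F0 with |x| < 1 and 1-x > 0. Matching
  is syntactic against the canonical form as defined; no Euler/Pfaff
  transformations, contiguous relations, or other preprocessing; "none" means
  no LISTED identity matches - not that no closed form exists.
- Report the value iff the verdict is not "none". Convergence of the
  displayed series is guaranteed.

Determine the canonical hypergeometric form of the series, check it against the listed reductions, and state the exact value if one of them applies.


At argument -\frac{1}{3}: a 0F0 with upper {-}, lower {-}, scaled by C = -\frac{4}{5}. Verdict at x = -\frac{1}{3}: exponential (I5) matches (the 0F0 exponential series at x = -\frac{1}{3}). Exact value: \left(-\frac{4}{5}\right) \cdot e^{-\frac{1}{3}}.

Structural cue: t_0 = -\frac{4}{5} here, and the parameter 6/7 appears in both the upper and lower lists and cancels.
Adjacent-term ratio: r(k) = -\frac{1}{3} * 1 / [(k+1)] - rational; roots negated = parameters, x = -\frac{1}{3}, C = -\frac{4}{5}.


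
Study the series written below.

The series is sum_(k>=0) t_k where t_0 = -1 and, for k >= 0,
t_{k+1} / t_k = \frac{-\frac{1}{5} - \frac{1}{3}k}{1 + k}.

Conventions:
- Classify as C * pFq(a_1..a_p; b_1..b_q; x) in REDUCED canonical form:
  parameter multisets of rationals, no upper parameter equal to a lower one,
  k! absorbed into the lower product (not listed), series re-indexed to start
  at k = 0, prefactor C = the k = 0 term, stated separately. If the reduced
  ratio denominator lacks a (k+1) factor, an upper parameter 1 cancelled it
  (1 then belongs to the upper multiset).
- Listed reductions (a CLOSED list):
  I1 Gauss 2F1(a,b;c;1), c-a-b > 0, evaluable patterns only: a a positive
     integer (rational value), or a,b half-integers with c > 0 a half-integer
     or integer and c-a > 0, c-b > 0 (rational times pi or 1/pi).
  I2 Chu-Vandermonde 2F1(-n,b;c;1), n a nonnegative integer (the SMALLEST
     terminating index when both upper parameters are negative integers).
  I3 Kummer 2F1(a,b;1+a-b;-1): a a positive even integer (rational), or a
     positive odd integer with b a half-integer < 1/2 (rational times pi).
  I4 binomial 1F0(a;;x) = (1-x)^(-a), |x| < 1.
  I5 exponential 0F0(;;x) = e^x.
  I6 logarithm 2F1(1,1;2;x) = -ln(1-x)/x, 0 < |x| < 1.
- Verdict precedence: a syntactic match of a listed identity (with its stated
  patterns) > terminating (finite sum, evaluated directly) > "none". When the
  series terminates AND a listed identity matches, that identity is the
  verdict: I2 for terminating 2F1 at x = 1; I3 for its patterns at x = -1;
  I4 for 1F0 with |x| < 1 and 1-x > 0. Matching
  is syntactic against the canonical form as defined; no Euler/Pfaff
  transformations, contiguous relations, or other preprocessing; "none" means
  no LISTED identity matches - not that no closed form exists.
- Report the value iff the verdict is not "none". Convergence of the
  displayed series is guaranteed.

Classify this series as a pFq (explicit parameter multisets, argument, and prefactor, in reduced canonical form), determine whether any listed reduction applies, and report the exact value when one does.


First insight: with t_0 = -1, the expanded ratio factors over Q; C = -1, x = -1/3, roots give parameters.
Consecutive-term ratio: r(k) = -\frac{1}{3} * (k+\frac{3}{5}) / [(k+1)] - poly over poly, x = -\frac{1}{3} from leading terms; C = -1 at k = 0.

Classification (C = -1): 1F0 with upper {\frac{3}{5}}, lower {-}, argument x = -\frac{1}{3}. Verdict at x = -\frac{1}{3}: the binomial series (I4) matches (the 1F0 binomial series: exponent -3/5, x = -\frac{1}{3}). Hence: \left(-1\right) \cdot \left(\frac{4}{3}\right)^{-\frac{3}{5}}.


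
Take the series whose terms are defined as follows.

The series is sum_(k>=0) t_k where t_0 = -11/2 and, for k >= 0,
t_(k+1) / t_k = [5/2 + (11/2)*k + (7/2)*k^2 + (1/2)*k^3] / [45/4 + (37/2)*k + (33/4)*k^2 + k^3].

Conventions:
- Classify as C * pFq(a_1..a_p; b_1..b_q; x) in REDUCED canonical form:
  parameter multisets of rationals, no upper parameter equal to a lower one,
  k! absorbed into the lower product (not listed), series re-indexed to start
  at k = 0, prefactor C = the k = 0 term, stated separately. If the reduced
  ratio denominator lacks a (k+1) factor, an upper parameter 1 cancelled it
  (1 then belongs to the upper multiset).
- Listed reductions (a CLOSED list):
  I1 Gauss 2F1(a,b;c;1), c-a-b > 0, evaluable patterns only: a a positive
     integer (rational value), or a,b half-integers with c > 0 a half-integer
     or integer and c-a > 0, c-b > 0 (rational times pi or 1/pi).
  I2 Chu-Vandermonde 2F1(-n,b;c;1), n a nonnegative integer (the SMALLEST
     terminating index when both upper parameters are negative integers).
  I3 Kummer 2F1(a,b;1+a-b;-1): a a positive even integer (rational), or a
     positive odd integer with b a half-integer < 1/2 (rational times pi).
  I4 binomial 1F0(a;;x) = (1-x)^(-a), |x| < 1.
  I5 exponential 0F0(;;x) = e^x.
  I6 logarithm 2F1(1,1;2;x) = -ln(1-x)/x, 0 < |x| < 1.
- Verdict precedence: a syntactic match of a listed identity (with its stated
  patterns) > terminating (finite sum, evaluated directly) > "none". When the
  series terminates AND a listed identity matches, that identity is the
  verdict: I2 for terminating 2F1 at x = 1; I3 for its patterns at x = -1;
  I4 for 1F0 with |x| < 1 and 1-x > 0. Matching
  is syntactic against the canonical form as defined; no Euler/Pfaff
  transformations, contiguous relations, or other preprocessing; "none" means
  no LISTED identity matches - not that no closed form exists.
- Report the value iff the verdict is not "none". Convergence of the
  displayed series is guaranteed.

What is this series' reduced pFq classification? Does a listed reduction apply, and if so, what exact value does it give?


Canonical form: C = -11/2 times 2F1 with upper {1, 1}, lower {9/4}, x = 1/2. Verdict: none. Every listed pattern misses the 2F1 form at 1/2, upper {1, 1}.

Key observation: t_0 = -11/2 here, and the parameter 5 appears in both the upper and lower lists and cancels.
Consecutive-term ratio: r(k) = (1/2) * (k+1) (k+1) / [(k+9/4) (k+1)] - poly over poly, x = (1/2) from leading terms; C = -11/2 at k = 0.


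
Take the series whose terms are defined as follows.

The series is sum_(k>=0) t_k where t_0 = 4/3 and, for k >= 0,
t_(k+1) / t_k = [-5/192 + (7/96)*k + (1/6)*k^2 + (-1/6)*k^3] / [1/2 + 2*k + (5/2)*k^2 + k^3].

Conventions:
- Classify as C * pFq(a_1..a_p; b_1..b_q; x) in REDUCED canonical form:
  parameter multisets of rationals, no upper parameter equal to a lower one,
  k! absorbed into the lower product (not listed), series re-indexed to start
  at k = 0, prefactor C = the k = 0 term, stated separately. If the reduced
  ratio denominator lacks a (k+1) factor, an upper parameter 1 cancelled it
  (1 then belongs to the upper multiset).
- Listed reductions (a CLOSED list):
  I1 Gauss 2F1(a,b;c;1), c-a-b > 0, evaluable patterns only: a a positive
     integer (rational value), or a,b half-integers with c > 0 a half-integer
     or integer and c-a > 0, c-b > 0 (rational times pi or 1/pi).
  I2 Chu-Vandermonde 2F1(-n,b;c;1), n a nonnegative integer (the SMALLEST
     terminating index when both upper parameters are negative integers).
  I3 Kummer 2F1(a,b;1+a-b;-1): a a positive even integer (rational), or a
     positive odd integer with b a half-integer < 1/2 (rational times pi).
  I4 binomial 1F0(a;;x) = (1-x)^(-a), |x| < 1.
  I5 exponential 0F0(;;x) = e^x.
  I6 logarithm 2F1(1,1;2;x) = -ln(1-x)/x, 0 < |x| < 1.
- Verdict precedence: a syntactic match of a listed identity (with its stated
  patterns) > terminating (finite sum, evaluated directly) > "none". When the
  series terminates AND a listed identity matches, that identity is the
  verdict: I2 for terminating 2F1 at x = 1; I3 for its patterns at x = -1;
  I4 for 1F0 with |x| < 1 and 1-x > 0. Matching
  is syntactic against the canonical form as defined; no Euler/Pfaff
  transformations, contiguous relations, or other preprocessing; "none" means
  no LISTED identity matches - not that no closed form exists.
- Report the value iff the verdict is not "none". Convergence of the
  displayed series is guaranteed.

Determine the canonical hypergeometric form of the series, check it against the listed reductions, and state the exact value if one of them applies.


Canonical form: C = 4/3 times 2F1 with upper {-5/4, -1/4}, lower {1}, x = -1/6. Verdict: none. Every listed pattern misses the 2F1 form at -1/6, upper {-5/4, -1/4}.

Structural cue: x = (-1/6) and the ratio is unreduced: k + 1/2 divides both sides (C = 4/3, x = -1/6).
Adjacent-term ratio: r(k) = (-1/6) * (k-5/4) (k-1/4) / [(k+1) (k+1)] - rational in k. x = (-1/6); t_0 = 4/3; negate the roots.


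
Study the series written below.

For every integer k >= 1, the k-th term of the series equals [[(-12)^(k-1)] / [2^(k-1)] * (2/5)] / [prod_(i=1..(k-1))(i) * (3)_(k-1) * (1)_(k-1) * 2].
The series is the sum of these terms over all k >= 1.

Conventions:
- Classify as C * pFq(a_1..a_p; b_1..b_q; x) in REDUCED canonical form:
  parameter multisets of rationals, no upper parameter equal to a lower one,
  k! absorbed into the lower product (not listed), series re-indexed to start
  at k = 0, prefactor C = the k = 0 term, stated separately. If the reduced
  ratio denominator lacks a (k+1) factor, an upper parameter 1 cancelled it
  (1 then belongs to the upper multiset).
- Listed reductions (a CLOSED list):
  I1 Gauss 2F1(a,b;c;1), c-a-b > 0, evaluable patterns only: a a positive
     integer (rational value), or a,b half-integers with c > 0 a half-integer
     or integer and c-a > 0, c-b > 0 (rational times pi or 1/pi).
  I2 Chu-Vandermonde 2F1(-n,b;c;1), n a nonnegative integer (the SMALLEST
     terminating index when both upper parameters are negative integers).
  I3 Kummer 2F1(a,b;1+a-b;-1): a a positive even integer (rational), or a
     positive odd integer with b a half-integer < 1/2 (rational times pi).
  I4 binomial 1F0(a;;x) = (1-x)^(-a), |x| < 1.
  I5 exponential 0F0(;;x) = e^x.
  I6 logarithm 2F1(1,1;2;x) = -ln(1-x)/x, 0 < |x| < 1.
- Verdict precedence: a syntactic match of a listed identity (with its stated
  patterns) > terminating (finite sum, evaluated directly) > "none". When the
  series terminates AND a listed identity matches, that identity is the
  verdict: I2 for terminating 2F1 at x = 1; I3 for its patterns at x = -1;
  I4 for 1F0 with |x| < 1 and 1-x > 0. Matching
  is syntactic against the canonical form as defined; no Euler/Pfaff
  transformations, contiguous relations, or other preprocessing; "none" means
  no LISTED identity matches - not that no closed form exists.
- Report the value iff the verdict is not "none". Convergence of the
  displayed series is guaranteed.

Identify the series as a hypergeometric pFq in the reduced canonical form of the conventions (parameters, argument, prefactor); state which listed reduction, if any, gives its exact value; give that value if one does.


This is 1/5 * 0F2(-; 1, 3; -6) in reduced canonical form. Verdict: none. No listed pattern accepts 0F2(-; 1, 3; -6).

Key observation: t_0 being 1/5, the constant factors (C = 1/5) combine into one prefactor.
Adjacent-term ratio: r(k) = (-6) * 1 / [(k+1) (k+3) (k+1)] - rational in k. x = (-6); t_0 = 1/5; negate the roots.


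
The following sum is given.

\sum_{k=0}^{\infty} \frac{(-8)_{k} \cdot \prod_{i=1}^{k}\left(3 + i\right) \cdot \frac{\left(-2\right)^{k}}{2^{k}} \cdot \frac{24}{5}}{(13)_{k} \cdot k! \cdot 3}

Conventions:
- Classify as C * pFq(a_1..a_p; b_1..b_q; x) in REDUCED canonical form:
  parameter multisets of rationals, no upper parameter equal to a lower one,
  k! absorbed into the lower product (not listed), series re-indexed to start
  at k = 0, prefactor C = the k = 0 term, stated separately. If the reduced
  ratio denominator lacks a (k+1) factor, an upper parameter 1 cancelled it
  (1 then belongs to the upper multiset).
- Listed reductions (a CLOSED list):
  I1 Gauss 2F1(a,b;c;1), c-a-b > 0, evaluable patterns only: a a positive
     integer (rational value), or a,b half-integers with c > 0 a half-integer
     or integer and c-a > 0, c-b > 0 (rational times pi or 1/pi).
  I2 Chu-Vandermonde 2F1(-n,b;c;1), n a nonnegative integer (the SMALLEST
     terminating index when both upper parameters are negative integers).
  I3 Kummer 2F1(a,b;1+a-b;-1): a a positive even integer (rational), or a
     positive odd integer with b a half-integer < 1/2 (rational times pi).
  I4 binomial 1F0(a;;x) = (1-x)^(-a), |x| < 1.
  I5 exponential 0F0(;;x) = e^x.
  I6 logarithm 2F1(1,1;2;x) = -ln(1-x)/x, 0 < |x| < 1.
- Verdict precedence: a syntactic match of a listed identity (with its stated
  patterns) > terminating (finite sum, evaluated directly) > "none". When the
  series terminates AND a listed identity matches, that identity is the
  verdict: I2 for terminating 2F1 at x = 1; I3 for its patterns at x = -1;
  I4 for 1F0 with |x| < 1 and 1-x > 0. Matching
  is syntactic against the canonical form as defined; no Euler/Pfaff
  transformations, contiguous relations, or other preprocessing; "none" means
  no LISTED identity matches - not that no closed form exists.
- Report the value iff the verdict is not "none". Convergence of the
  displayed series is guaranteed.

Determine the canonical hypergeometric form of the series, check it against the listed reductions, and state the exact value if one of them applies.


This is \frac{8}{5} * 2F1(-8, 4; 13; -1) in reduced canonical form. Verdict (x = -1): the Kummer evaluation I3 applies (x = -1; c = 13 equals 1+a-b for upper {-8, 4}: listed pattern). Hence: \frac{88}{5}.

Key observation: x = -1 and the constant factors (C = 8/5) combine into one prefactor.
Term ratio: r(k) = -1 * (k-8) (k+4) / [(k+13) (k+1)] - rational; roots negated = parameters, x = -1, C = \frac{8}{5}.


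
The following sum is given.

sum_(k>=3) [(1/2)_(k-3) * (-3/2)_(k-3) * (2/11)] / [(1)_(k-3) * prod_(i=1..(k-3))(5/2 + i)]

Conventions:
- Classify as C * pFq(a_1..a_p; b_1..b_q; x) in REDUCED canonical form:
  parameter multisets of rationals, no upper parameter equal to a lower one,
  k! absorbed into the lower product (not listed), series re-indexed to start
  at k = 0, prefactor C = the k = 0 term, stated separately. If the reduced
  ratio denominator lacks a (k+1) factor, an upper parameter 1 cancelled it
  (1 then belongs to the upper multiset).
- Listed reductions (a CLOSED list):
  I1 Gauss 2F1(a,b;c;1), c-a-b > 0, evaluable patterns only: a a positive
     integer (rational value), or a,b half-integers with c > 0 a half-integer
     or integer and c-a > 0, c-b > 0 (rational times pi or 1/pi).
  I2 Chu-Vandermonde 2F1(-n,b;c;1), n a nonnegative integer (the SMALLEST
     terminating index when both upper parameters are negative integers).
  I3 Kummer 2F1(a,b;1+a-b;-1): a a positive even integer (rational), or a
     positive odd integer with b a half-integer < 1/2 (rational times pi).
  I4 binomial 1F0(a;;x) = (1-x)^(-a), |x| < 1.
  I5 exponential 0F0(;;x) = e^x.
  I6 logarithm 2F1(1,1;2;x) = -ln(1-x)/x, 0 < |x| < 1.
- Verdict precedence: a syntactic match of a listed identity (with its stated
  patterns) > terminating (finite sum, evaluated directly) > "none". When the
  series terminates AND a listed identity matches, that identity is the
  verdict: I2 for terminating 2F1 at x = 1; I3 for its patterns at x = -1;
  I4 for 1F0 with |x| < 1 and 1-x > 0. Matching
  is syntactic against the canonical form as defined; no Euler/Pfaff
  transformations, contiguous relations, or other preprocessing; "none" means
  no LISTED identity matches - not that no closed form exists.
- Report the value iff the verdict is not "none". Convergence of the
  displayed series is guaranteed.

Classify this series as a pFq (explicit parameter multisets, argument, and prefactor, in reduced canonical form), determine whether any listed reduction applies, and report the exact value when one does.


The series (x = 1) is 2F1: upper {-3/2, 1/2}, lower {7/2}, prefactor 2/11. Verdict: the half-integer Gauss pattern (I1) matches (x = 1; upper {-3/2, 1/2} half-integers, c = 7/2 in the evaluable pattern). Hence: (525/11264) * pi.

First insight: from the first term 2/11: the lower running product (C = 2/11) is a rising factorial.
Consecutive-term ratio: r(k) = 1 * (k-3/2) (k+1/2) / [(k+7/2) (k+1)] - rational in k. x = 1; t_0 = 2/11; negate the roots.


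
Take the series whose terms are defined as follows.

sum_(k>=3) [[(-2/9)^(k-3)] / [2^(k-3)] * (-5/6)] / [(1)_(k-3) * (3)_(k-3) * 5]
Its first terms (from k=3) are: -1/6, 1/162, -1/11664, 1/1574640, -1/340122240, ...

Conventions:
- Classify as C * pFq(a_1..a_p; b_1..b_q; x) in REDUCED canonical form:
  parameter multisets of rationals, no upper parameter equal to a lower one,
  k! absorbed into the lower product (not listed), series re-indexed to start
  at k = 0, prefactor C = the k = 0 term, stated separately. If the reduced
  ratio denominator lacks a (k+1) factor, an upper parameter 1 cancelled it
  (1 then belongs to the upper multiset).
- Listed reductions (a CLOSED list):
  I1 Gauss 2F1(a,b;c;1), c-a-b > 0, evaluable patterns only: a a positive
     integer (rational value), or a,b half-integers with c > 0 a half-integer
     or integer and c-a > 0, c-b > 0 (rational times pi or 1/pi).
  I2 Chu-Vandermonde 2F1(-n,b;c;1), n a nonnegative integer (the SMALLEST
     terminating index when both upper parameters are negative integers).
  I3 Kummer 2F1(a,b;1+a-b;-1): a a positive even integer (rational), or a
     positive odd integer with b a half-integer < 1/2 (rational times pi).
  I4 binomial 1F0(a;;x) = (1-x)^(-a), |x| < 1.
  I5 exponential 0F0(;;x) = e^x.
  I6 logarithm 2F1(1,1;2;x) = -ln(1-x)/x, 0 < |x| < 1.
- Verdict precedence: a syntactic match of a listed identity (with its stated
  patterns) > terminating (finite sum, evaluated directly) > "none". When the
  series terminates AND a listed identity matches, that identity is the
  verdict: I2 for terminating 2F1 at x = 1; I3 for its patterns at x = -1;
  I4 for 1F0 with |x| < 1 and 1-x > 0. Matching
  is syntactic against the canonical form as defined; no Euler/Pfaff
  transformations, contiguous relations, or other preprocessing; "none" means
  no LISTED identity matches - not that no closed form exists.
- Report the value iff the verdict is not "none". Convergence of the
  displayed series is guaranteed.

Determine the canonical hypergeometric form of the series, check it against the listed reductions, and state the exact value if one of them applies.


With C = -1/6: the canonical form is 0F1(-; 3; -1/9). Verdict: none. No listed pattern accepts 0F1(-; 3; -1/9).

Key observation: x = (-1/9) and (1)_k (C = -1/6, x = -1/9) is k! itself.
Adjacent-term ratio: r(k) = (-1/9) * 1 / [(k+3) (k+1)] - rational; roots negated = parameters, x = (-1/9), C = -1/6.


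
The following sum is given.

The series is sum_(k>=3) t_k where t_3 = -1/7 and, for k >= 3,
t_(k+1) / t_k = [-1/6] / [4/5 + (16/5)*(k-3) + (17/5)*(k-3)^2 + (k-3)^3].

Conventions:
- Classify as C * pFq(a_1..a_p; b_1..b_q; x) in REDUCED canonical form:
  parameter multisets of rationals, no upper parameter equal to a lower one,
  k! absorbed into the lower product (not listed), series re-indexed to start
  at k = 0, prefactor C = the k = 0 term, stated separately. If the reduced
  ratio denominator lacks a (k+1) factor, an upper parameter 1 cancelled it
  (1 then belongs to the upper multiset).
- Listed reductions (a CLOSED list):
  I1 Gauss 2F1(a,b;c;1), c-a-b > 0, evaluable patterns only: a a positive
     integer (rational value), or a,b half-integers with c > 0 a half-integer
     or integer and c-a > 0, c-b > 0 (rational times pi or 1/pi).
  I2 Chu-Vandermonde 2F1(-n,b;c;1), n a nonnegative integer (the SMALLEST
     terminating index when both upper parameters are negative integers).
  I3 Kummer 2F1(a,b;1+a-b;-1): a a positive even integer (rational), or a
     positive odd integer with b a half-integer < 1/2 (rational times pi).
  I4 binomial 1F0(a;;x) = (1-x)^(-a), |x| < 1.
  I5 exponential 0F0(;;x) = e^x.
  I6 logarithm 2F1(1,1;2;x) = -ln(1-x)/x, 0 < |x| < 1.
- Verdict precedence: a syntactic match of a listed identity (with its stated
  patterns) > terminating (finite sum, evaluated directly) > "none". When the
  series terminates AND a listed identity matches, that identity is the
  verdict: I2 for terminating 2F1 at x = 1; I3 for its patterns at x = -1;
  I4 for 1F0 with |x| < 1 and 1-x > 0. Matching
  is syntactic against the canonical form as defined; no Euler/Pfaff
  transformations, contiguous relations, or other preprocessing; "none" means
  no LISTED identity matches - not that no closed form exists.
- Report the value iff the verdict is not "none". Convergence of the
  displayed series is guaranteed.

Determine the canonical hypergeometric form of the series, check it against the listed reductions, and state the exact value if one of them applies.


With C = -1/7: the canonical form is 0F2(-; 2/5, 2; -1/6). Verdict: none - this 0F2 at x = -1/6 matches no listed pattern, and upper {-} holds no stopper.

First insight: t_0 being -1/7, roots of the ratio polynomials (C = -1/7) are the negated parameters.
Adjacent-term ratio: r(k) = (-1/6) * 1 / [(k+2/5) (k+2) (k+1)] ; factor over Q: parameters, x = (-1/6), and C = -1/7.


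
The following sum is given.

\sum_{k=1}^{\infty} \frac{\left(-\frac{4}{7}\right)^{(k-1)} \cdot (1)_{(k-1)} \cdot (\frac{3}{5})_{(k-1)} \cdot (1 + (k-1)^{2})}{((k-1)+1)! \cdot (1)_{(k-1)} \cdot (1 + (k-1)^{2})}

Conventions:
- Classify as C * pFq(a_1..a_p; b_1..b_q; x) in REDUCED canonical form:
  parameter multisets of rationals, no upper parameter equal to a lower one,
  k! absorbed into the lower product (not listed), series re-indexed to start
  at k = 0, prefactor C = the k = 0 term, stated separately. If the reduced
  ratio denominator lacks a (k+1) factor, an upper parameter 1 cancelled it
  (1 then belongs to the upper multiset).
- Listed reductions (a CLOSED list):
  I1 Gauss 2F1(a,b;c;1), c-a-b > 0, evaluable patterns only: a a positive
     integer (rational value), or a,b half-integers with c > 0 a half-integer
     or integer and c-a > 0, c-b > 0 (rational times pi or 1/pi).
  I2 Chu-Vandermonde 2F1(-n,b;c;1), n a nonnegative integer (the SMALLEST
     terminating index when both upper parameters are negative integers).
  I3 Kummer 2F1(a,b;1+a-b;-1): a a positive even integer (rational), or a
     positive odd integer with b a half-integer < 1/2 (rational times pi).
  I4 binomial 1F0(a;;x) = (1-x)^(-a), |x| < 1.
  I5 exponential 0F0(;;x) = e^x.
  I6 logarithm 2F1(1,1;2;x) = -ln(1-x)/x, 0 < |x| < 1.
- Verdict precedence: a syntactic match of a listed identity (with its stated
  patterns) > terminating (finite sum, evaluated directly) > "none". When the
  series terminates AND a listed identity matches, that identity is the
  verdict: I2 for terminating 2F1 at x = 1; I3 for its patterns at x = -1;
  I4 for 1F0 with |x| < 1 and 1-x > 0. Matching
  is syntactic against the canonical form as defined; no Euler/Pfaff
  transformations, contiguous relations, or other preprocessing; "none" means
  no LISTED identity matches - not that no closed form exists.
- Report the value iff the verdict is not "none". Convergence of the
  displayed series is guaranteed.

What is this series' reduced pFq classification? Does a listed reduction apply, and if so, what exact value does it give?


With C = 1: the canonical form is 2F1(\frac{3}{5}, 1; 2; -\frac{4}{7}). Verdict: none - at argument -\frac{4}{7} the multisets {\frac{3}{5}, 1} ; {2} match no listed identity.

Key observation: from the first term 1: the denominator's factorial ratio (C = 1, x = -4/7) is a lower Pochhammer.
Ratio: r(k) = -\frac{4}{7} * (k+\frac{3}{5}) (k+1) / [(k+2) (k+1)] - rational in k. x = -\frac{4}{7}; t_0 = 1; negate the roots.


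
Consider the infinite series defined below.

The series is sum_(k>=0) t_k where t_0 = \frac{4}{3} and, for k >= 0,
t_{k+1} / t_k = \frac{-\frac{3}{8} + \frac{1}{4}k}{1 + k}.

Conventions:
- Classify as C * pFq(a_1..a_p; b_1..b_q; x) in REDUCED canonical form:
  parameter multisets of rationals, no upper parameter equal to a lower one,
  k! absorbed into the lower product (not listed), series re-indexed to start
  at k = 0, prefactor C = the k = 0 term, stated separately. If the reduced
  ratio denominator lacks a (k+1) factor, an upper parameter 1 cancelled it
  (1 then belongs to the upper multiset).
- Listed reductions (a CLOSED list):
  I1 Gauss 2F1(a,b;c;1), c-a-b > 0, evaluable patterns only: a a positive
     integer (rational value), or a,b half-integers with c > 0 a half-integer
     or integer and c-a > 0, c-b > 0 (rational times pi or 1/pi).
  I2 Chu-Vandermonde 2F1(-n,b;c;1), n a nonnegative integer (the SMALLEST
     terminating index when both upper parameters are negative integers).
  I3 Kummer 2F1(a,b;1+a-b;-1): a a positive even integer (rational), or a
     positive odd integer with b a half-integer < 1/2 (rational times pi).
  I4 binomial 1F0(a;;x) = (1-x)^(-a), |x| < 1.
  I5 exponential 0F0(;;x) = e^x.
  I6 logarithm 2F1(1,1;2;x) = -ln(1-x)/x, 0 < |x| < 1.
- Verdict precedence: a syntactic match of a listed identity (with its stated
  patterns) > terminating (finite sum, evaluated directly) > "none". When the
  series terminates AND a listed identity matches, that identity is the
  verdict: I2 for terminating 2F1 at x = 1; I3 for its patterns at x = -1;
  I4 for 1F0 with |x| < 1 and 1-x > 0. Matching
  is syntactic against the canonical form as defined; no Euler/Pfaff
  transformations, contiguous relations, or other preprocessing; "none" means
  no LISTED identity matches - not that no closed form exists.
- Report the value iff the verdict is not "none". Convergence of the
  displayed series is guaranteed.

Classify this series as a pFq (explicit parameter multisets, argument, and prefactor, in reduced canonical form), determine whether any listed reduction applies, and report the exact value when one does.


The series (x = \frac{1}{4}) is 1F0: upper {-\frac{3}{2}}, lower {-}, prefactor \frac{4}{3}. Verdict: binomial (I4) matches (the 1F0 binomial series: exponent 3/2, x = \frac{1}{4}). Sum: \frac{4}{3} \cdot \left(\frac{3}{4}\right)^{\frac{3}{2}}.

Key observation: from the first term \frac{4}{3}: roots of the ratio polynomials (C = 4/3) are the negated parameters.
Step ratio: r(k) = \frac{1}{4} * (k-\frac{3}{2}) / [(k+1)] ; factor over Q: parameters, x = \frac{1}{4}, and C = \frac{4}{3}.


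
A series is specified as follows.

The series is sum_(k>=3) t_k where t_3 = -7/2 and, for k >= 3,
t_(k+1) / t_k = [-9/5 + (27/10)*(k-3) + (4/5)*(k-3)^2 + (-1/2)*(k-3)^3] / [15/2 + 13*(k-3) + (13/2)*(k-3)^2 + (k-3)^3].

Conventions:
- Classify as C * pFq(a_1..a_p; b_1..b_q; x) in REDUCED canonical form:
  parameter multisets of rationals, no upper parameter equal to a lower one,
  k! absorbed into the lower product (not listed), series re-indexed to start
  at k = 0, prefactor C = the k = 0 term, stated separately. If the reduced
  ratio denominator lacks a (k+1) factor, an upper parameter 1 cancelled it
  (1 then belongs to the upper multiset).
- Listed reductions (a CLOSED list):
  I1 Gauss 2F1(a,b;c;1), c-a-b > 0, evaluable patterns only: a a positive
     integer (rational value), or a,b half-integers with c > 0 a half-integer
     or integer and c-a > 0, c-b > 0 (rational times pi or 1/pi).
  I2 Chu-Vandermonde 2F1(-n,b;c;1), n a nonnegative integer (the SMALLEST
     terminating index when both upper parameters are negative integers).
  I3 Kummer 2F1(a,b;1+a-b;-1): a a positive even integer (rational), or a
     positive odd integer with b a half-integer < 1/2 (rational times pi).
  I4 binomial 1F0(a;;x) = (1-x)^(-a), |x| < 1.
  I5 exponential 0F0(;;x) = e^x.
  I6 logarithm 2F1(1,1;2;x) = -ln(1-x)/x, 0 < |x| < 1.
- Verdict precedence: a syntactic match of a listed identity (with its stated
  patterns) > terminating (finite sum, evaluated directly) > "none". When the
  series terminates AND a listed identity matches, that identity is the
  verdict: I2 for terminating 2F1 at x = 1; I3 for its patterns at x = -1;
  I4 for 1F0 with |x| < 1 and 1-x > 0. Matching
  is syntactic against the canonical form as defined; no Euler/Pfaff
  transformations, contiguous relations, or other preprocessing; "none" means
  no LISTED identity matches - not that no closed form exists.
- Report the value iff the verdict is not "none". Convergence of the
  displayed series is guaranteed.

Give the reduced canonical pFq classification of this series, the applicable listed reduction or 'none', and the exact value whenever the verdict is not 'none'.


Classification (C = -7/2): 3F2 with upper {-3, -3/5, 2}, lower {5/2, 3}, argument x = -1/2. Verdict: terminating. (-3)_k vanishes past k = 3, leaving a 4-term sum, computed directly. Hence: -24586/9375.

Key observation: x = (-1/2) and the expanded ratio factors over Q; prefactor -7/2, roots give parameters.
Adjacent-term ratio: r(k) = (-1/2) * (k-3) (k-3/5) (k+2) / [(k+5/2) (k+3) (k+1)] - rational in k. x = (-1/2); t_0 = -7/2; negate the roots.
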